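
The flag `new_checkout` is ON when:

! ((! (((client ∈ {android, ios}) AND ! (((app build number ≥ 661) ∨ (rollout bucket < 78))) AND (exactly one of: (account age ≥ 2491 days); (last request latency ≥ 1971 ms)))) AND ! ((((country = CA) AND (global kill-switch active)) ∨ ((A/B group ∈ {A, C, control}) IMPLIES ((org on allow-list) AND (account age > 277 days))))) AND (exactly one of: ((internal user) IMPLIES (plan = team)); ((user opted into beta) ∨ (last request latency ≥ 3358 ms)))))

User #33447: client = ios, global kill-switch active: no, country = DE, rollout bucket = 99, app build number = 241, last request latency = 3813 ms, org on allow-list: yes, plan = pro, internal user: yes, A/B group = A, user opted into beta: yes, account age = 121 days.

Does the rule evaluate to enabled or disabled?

Enabled

Atomic conditions:
  client ∈ {android, ios}: ios is in the set → true
  app build number ≥ 661: 241 ≥ 661 is false
  rollout bucket < 78: 99 < 78 is false
  account age ≥ 2491 days: 121 ≥ 2491 is false
  last request latency ≥ 1971 ms: 3813 ≥ 1971 is true
  country = CA: DE == CA is false
  global kill-switch active: no → false
  A/B group ∈ {A, C, control}: A is in the set → true
  org on allow-list: yes → true
  account age > 277 days: 121 > 277 is false
  internal user: yes → true
  plan = team: pro == team is false
  user opted into beta: yes → true
  last request latency ≥ 3358 ms: 3813 ≥ 3358 is true
Combine:
[1.1.1.2.1] false OR false = false
[1.1.1.2] NOT false = true
[1.1.1.3] exactly-one(false, true) = true
[1.1.1] true AND true AND true = true
[1.1] NOT true = false
[1.2.1.1] false AND false = false
[1.2.1.2.2] true AND false = false
[1.2.1.2] true → false = false
[1.2.1] false OR false = false
[1.2] NOT false = true
[1.3.1] true → false = false
[1.3.2] true OR true = true
[1.3] exactly-one(false, true) = true
[1] false AND true AND true = false
[root] NOT false = true
Overall: true → enabled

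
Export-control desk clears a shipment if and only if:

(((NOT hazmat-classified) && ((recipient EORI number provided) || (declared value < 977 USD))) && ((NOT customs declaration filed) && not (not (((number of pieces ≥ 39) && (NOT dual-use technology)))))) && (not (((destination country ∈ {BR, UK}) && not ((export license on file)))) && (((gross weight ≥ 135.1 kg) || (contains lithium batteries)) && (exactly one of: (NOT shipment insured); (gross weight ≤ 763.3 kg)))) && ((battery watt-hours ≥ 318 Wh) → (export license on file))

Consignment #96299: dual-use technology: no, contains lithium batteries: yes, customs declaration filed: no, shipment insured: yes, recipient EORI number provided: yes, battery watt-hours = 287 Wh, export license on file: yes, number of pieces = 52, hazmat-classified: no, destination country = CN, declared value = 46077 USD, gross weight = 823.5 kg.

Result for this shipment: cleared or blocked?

Atomic conditions:
  NOT hazmat-classified: no → true
  recipient EORI number provided: yes → true
  declared value < 977 USD: 46077 < 977 is false
  NOT customs declaration filed: no → true
  number of pieces ≥ 39: 52 ≥ 39 is true
  NOT dual-use technology: no → true
  destination country ∈ {BR, UK}: CN is not in the set → false
  export license on file: yes → true
  gross weight ≥ 135.1 kg: 823.5 ≥ 135.1 is true
  contains lithium batteries: yes → true
  NOT shipment insured: yes → false
  gross weight ≤ 763.3 kg: 823.5 ≤ 763.3 is false
  battery watt-hours ≥ 318 Wh: 287 ≥ 318 is false
Combine:
[1.1.2] true OR false = true
[1.1] true AND true = true
[1.2.2.1.1] true AND true = true
[1.2.2.1] NOT true = false
[1.2.2] NOT false = true
[1.2] true AND true = true
[1] true AND true = true
[2.1.1.2] NOT true = false
[2.1.1] false AND false = false
[2.1] NOT false = true
[2.2.1] true OR true = true
[2.2.2] exactly-one(false, false) = false
[2.2] true AND false = false
[2] true AND false = false
[3] false → true (antecedent false ⇒ implication holds) = true
[root] true AND false AND true = false
Overall: false → blocked

Blocked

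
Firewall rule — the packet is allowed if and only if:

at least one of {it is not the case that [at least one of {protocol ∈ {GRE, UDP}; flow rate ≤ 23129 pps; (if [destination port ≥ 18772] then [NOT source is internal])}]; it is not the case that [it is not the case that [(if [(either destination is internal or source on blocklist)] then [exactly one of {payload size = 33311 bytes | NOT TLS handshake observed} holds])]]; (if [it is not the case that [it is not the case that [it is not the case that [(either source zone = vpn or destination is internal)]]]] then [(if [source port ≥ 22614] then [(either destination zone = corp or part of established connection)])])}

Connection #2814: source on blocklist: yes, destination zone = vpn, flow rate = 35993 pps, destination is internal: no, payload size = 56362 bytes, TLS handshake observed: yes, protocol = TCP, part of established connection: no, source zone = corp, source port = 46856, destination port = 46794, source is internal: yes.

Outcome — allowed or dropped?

Atomic conditions:
  protocol ∈ {GRE, UDP}: TCP is not in the set → false
  flow rate ≤ 23129 pps: 35993 ≤ 23129 is false
  destination port ≥ 18772: 46794 ≥ 18772 is true
  NOT source is internal: yes → false
  destination is internal: no → false
  source on blocklist: yes → true
  payload size = 33311 bytes: 56362 == 33311 is false
  NOT TLS handshake observed: yes → false
  source zone = vpn: corp == vpn is false
  source port ≥ 22614: 46856 ≥ 22614 is true
  destination zone = corp: vpn == corp is false
  part of established connection: no → false
Combine:
[1.1.3] true → false = false
[1.1] false OR false OR false = false
[1] NOT false = true
[2.1.1.1] false OR true = true
[2.1.1.2] exactly-one(false, false) = false
[2.1.1] true → false = false
[2.1] NOT false = true
[2] NOT true = false
[3.1.1.1.1] false OR false = false
[3.1.1.1] NOT false = true
[3.1.1] NOT true = false
[3.1] NOT false = true
[3.2.2] false OR false = false
[3.2] true → false = false
[3] true → false = false
[root] true OR false OR false = true
Overall: true → allowed

Allowed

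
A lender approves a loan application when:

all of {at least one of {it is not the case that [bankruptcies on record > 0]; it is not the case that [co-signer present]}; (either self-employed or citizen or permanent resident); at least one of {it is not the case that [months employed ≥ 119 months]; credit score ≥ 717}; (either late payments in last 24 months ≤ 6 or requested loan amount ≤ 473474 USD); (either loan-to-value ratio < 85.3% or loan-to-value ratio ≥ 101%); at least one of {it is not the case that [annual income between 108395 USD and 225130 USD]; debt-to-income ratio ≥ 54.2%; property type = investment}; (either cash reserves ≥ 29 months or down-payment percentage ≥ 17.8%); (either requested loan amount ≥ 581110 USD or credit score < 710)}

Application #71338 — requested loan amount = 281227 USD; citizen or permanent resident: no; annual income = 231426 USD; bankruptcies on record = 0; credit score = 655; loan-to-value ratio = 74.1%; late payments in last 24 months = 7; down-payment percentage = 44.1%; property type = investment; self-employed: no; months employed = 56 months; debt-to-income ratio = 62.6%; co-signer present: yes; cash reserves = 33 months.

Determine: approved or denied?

Atomic conditions:
  bankruptcies on record > 0: 0 > 0 is false
  co-signer present: yes → true
  self-employed: no → false
  citizen or permanent resident: no → false
  months employed ≥ 119 months: 56 ≥ 119 is false
  credit score ≥ 717: 655 ≥ 717 is false
  late payments in last 24 months ≤ 6: 7 ≤ 6 is false
  requested loan amount ≤ 473474 USD: 281227 ≤ 473474 is true
  loan-to-value ratio < 85.3%: 74.1 < 85.3 is true
  loan-to-value ratio ≥ 101%: 74.1 ≥ 101 is false
  annual income between 108395 USD and 225130 USD: 231426 in [108395, 225130] is false
  debt-to-income ratio ≥ 54.2%: 62.6 ≥ 54.2 is true
  property type = investment: investment == investment is true
  cash reserves ≥ 29 months: 33 ≥ 29 is true
  down-payment percentage ≥ 17.8%: 44.1 ≥ 17.8 is true
  requested loan amount ≥ 581110 USD: 281227 ≥ 581110 is false
  credit score < 710: 655 < 710 is true
Combine:
[1.1] NOT false = true
[1.2] NOT true = false
[1] true OR false = true
[2] false OR false = false
[3.1] NOT false = true
[3] true OR false = true
[4] false OR true = true
[5] true OR false = true
[6.1] NOT false = true
[6] true OR true OR true = true
[7] true OR true = true
[8] false OR true = true
[root] true AND false AND true AND true AND true AND true AND true AND true = false
Overall: false → denied

Denied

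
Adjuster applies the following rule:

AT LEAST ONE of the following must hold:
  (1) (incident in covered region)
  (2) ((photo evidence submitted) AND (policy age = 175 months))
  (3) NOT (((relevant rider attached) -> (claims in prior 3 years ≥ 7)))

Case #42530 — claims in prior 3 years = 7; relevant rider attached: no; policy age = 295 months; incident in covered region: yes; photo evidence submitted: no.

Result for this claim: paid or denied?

Paid

Atomic conditions:
  incident in covered region: yes → true
  photo evidence submitted: no → false
  policy age = 175 months: 295 == 175 is false
  relevant rider attached: no → false
  claims in prior 3 years ≥ 7: 7 ≥ 7 is true
Combine:
[2] false AND false = false
[3.1] false → true (antecedent false ⇒ implication holds) = true
[3] NOT true = false
[root] true OR false OR false = true
Overall: true → paid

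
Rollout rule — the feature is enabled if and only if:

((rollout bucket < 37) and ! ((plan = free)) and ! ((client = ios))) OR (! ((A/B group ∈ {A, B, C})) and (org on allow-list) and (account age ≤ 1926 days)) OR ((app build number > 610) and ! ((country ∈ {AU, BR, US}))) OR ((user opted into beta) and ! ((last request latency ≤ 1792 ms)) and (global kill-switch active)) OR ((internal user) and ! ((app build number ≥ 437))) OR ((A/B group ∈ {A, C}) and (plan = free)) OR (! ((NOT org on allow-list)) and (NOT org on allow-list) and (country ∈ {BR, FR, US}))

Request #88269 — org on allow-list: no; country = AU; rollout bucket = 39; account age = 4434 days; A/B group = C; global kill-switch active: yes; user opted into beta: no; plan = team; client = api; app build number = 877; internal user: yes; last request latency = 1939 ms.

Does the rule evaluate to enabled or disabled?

Disabled

Atomic conditions:
  rollout bucket < 37: 39 < 37 is false
  plan = free: team == free is false
  client = ios: api == ios is false
  A/B group ∈ {A, B, C}: C is in the set → true
  org on allow-list: no → false
  account age ≤ 1926 days: 4434 ≤ 1926 is false
  app build number > 610: 877 > 610 is true
  country ∈ {AU, BR, US}: AU is in the set → true
  user opted into beta: no → false
  last request latency ≤ 1792 ms: 1939 ≤ 1792 is false
  global kill-switch active: yes → true
  internal user: yes → true
  app build number ≥ 437: 877 ≥ 437 is true
  A/B group ∈ {A, C}: C is in the set → true
  NOT org on allow-list: no → true
  country ∈ {BR, FR, US}: AU is not in the set → false
Combine:
[1.2] NOT false = true
[1.3] NOT false = true
[1] false AND true AND true = false
[2.1] NOT true = false
[2] false AND false AND false = false
[3.2] NOT true = false
[3] true AND false = false
[4.2] NOT false = true
[4] false AND true AND true = false
[5.2] NOT true = false
[5] true AND false = false
[6] true AND false = false
[7.1] NOT true = false
[7] false AND true AND false = false
[root] false OR false OR false OR false OR false OR false OR false = false
Overall: false → disabled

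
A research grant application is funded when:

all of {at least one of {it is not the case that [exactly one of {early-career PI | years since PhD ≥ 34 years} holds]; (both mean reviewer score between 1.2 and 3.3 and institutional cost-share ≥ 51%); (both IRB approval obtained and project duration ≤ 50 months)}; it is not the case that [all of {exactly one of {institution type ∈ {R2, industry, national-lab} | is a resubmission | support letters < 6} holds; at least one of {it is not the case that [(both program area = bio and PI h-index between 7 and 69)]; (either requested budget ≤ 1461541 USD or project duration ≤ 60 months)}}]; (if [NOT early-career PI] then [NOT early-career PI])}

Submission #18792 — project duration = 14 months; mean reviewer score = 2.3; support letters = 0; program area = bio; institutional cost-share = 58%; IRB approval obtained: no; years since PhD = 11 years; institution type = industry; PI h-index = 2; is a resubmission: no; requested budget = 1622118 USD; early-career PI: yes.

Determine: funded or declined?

Funded

Atomic conditions:
  early-career PI: yes → true
  years since PhD ≥ 34 years: 11 ≥ 34 is false
  mean reviewer score between 1.2 and 3.3: 2.3 in [1.2, 3.3] is true
  institutional cost-share ≥ 51%: 58 ≥ 51 is true
  IRB approval obtained: no → false
  project duration ≤ 50 months: 14 ≤ 50 is true
  institution type ∈ {R2, industry, national-lab}: industry is in the set → true
  is a resubmission: no → false
  support letters < 6: 0 < 6 is true
  program area = bio: bio == bio is true
  PI h-index between 7 and 69: 2 in [7, 69] is false
  requested budget ≤ 1461541 USD: 1622118 ≤ 1461541 is false
  project duration ≤ 60 months: 14 ≤ 60 is true
  NOT early-career PI: yes → false
Combine:
[1.1.1] exactly-one(true, false) = true
[1.1] NOT true = false
[1.2] true AND true = true
[1.3] false AND true = false
[1] false OR true OR false = true
[2.1.1] exactly-one(true, false, true) = false
[2.1.2.1.1] true AND false = false
[2.1.2.1] NOT false = true
[2.1.2.2] false OR true = true
[2.1.2] true OR true = true
[2.1] false AND true = false
[2] NOT false = true
[3] false → false (antecedent false ⇒ implication holds) = true
[root] true AND true AND true = true
Overall: true → funded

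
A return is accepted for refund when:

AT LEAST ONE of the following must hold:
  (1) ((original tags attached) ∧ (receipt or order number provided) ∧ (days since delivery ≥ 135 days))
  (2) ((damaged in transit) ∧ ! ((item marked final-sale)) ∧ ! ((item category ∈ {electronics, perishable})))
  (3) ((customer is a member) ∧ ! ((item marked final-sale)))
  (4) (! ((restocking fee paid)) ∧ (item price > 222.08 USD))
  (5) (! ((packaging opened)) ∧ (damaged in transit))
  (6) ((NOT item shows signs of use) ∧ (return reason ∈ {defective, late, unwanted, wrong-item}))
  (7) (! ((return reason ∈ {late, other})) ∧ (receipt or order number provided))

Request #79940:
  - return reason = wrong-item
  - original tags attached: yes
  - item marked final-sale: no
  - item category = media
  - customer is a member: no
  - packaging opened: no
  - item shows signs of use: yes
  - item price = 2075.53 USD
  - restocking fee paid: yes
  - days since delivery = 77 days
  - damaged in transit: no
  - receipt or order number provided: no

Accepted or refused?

Refused

Atomic conditions:
  original tags attached: yes → true
  receipt or order number provided: no → false
  days since delivery ≥ 135 days: 77 ≥ 135 is false
  damaged in transit: no → false
  item marked final-sale: no → false
  item category ∈ {electronics, perishable}: media is not in the set → false
  customer is a member: no → false
  restocking fee paid: yes → true
  item price > 222.08 USD: 2075.53 > 222.08 is true
  packaging opened: no → false
  NOT item shows signs of use: yes → false
  return reason ∈ {defective, late, unwanted, wrong-item}: wrong-item is in the set → true
  return reason ∈ {late, other}: wrong-item is not in the set → false
Combine:
[1] true AND false AND false = false
[2.2] NOT false = true
[2.3] NOT false = true
[2] false AND true AND true = false
[3.2] NOT false = true
[3] false AND true = false
[4.1] NOT true = false
[4] false AND true = false
[5.1] NOT false = true
[5] true AND false = false
[6] false AND true = false
[7.1] NOT false = true
[7] true AND false = false
[root] false OR false OR false OR false OR false OR false OR false = false
Overall: false → refused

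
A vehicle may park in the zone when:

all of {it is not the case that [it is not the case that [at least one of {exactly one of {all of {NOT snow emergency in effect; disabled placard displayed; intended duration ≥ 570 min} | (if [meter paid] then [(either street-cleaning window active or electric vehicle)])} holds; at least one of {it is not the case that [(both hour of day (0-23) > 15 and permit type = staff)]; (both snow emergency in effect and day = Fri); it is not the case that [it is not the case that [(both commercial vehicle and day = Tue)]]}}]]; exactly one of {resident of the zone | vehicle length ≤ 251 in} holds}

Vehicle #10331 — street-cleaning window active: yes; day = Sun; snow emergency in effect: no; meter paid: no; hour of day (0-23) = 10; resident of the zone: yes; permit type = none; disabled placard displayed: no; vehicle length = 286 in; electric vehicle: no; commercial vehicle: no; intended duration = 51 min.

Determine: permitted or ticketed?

Atomic conditions:
  NOT snow emergency in effect: no → true
  disabled placard displayed: no → false
  intended duration ≥ 570 min: 51 ≥ 570 is false
  meter paid: no → false
  street-cleaning window active: yes → true
  electric vehicle: no → false
  hour of day (0-23) > 15: 10 > 15 is false
  permit type = staff: none == staff is false
  snow emergency in effect: no → false
  day = Fri: Sun == Fri is false
  commercial vehicle: no → false
  day = Tue: Sun == Tue is false
  resident of the zone: yes → true
  vehicle length ≤ 251 in: 286 ≤ 251 is false
Combine:
[1.1.1.1.1] true AND false AND false = false
[1.1.1.1.2.2] true OR false = true
[1.1.1.1.2] false → true (antecedent false ⇒ implication holds) = true
[1.1.1.1] exactly-one(false, true) = true
[1.1.1.2.1.1] false AND false = false
[1.1.1.2.1] NOT false = true
[1.1.1.2.2] false AND false = false
[1.1.1.2.3.1.1] false AND false = false
[1.1.1.2.3.1] NOT false = true
[1.1.1.2.3] NOT true = false
[1.1.1.2] true OR false OR false = true
[1.1.1] true OR true = true
[1.1] NOT true = false
[1] NOT false = true
[2] exactly-one(true, false) = true
[root] true AND true = true
Overall: true → permitted

Permitted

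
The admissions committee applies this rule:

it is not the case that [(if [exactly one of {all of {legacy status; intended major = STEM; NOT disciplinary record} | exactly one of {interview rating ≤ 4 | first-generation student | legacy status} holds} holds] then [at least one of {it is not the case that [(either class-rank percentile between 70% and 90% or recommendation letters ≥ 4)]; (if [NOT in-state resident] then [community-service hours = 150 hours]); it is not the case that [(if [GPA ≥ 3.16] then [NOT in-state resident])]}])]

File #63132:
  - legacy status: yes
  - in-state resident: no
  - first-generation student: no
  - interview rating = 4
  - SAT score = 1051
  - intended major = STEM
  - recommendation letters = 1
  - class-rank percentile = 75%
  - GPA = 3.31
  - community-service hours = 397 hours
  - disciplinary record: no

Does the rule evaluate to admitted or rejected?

Admitted

Atomic conditions:
  legacy status: yes → true
  intended major = STEM: STEM == STEM is true
  NOT disciplinary record: no → true
  interview rating ≤ 4: 4 ≤ 4 is true
  first-generation student: no → false
  class-rank percentile between 70% and 90%: 75 in [70, 90] is true
  recommendation letters ≥ 4: 1 ≥ 4 is false
  NOT in-state resident: no → true
  community-service hours = 150 hours: 397 == 150 is false
  GPA ≥ 3.16: 3.31 ≥ 3.16 is true
Combine:
[1.1.1] true AND true AND true = true
[1.1.2] exactly-one(true, false, true) = false
[1.1] exactly-one(true, false) = true
[1.2.1.1] true OR false = true
[1.2.1] NOT true = false
[1.2.2] true → false = false
[1.2.3.1] true → true = true
[1.2.3] NOT true = false
[1.2] false OR false OR false = false
[1] true → false = false
[root] NOT false = true
Overall: true → admitted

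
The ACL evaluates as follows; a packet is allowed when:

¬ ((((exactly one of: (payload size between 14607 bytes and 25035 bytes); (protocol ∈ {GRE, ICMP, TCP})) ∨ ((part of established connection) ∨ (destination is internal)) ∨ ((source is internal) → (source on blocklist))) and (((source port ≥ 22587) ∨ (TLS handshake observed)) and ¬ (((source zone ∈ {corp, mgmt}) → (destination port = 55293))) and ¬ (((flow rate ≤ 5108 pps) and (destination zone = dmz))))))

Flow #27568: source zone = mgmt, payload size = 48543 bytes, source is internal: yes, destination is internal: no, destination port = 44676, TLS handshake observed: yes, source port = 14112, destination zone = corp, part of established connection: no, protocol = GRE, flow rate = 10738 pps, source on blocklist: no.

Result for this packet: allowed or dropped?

Dropped

Atomic conditions:
  payload size between 14607 bytes and 25035 bytes: 48543 in [14607, 25035] is false
  protocol ∈ {GRE, ICMP, TCP}: GRE is in the set → true
  part of established connection: no → false
  destination is internal: no → false
  source is internal: yes → true
  source on blocklist: no → false
  source port ≥ 22587: 14112 ≥ 22587 is false
  TLS handshake observed: yes → true
  source zone ∈ {corp, mgmt}: mgmt is in the set → true
  destination port = 55293: 44676 == 55293 is false
  flow rate ≤ 5108 pps: 10738 ≤ 5108 is false
  destination zone = dmz: corp == dmz is false
Combine:
[1.1.1] exactly-one(false, true) = true
[1.1.2] false OR false = false
[1.1.3] true → false = false
[1.1] true OR false OR false = true
[1.2.1] false OR true = true
[1.2.2.1] true → false = false
[1.2.2] NOT false = true
[1.2.3.1] false AND false = false
[1.2.3] NOT false = true
[1.2] true AND true AND true = true
[1] true AND true = true
[root] NOT true = false
Overall: false → dropped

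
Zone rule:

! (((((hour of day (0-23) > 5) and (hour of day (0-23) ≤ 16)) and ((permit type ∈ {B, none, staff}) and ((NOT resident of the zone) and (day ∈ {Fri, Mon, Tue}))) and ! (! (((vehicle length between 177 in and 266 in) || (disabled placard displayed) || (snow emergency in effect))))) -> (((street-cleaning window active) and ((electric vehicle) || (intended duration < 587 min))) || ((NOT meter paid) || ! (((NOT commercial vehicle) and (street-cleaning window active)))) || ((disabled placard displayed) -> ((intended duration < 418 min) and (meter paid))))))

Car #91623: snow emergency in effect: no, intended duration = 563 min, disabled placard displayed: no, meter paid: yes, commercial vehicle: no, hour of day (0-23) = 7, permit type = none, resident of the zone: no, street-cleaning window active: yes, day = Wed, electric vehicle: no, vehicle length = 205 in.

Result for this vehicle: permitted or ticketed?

Ticketed

Atomic conditions:
  hour of day (0-23) > 5: 7 > 5 is true
  hour of day (0-23) ≤ 16: 7 ≤ 16 is true
  permit type ∈ {B, none, staff}: none is in the set → true
  NOT resident of the zone: no → true
  day ∈ {Fri, Mon, Tue}: Wed is not in the set → false
  vehicle length between 177 in and 266 in: 205 in [177, 266] is true
  disabled placard displayed: no → false
  snow emergency in effect: no → false
  street-cleaning window active: yes → true
  electric vehicle: no → false
  intended duration < 587 min: 563 < 587 is true
  NOT meter paid: yes → false
  NOT commercial vehicle: no → true
  intended duration < 418 min: 563 < 418 is false
  meter paid: yes → true
Combine:
[1.1.1] true AND true = true
[1.1.2.2] true AND false = false
[1.1.2] true AND false = false
[1.1.3.1.1] true OR false OR false = true
[1.1.3.1] NOT true = false
[1.1.3] NOT false = true
[1.1] true AND false AND true = false
[1.2.1.2] false OR true = true
[1.2.1] true AND true = true
[1.2.2.2.1] true AND true = true
[1.2.2.2] NOT true = false
[1.2.2] false OR false = false
[1.2.3.2] false AND true = false
[1.2.3] false → false (antecedent false ⇒ implication holds) = true
[1.2] true OR false OR true = true
[1] false → true (antecedent false ⇒ implication holds) = true
[root] NOT true = false
Overall: false → ticketed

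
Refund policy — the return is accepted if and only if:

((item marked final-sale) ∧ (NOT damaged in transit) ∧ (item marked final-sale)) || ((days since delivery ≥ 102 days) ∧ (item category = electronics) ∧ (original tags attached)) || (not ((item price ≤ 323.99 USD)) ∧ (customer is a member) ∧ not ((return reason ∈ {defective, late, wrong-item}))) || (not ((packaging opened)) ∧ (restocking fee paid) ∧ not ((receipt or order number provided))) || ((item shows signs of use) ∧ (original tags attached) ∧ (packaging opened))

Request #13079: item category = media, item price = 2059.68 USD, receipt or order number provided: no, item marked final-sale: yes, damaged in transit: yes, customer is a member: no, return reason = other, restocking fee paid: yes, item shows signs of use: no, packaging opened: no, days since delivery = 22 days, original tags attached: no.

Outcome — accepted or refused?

Atomic conditions:
  item marked final-sale: yes → true
  NOT damaged in transit: yes → false
  days since delivery ≥ 102 days: 22 ≥ 102 is false
  item category = electronics: media == electronics is false
  original tags attached: no → false
  item price ≤ 323.99 USD: 2059.68 ≤ 323.99 is false
  customer is a member: no → false
  return reason ∈ {defective, late, wrong-item}: other is not in the set → false
  packaging opened: no → false
  restocking fee paid: yes → true
  receipt or order number provided: no → false
  item shows signs of use: no → false
Combine:
[1] true AND false AND true = false
[2] false AND false AND false = false
[3.1] NOT false = true
[3.3] NOT false = true
[3] true AND false AND true = false
[4.1] NOT false = true
[4.3] NOT false = true
[4] true AND true AND true = true
[5] false AND false AND false = false
[root] false OR false OR false OR true OR false = true
Overall: true → accepted

Accepted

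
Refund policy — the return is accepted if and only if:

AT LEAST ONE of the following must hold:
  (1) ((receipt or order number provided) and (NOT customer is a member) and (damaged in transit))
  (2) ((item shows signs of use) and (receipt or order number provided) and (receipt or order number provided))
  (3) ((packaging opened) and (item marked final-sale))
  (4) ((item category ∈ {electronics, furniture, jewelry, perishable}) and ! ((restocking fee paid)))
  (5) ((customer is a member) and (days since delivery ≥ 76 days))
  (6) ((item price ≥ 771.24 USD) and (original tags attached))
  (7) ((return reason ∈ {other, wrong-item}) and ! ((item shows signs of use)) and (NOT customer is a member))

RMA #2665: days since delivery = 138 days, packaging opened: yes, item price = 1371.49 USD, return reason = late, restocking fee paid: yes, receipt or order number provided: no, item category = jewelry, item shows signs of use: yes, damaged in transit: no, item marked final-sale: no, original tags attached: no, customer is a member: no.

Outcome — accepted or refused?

Refused

Atomic conditions:
  receipt or order number provided: no → false
  NOT customer is a member: no → true
  damaged in transit: no → false
  item shows signs of use: yes → true
  packaging opened: yes → true
  item marked final-sale: no → false
  item category ∈ {electronics, furniture, jewelry, perishable}: jewelry is in the set → true
  restocking fee paid: yes → true
  customer is a member: no → false
  days since delivery ≥ 76 days: 138 ≥ 76 is true
  item price ≥ 771.24 USD: 1371.49 ≥ 771.24 is true
  original tags attached: no → false
  return reason ∈ {other, wrong-item}: late is not in the set → false
Combine:
[1] false AND true AND false = false
[2] true AND false AND false = false
[3] true AND false = false
[4.2] NOT true = false
[4] true AND false = false
[5] false AND true = false
[6] true AND false = false
[7.2] NOT true = false
[7] false AND false AND true = false
[root] false OR false OR false OR false OR false OR false OR false = false
Overall: false → refused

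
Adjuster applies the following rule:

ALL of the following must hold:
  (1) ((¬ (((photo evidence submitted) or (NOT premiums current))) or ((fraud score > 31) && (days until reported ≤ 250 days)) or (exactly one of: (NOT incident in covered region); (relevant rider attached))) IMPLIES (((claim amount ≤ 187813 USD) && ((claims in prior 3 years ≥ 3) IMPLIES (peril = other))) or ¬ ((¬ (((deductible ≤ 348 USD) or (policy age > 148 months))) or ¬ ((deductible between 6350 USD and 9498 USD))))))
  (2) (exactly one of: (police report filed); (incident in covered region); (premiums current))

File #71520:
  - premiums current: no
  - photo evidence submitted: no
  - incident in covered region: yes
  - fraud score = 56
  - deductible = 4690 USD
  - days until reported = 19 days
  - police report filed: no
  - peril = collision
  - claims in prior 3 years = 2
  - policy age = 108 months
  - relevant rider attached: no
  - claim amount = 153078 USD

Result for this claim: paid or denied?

Paid

Atomic conditions:
  photo evidence submitted: no → false
  NOT premiums current: no → true
  fraud score > 31: 56 > 31 is true
  days until reported ≤ 250 days: 19 ≤ 250 is true
  NOT incident in covered region: yes → false
  relevant rider attached: no → false
  claim amount ≤ 187813 USD: 153078 ≤ 187813 is true
  claims in prior 3 years ≥ 3: 2 ≥ 3 is false
  peril = other: collision == other is false
  deductible ≤ 348 USD: 4690 ≤ 348 is false
  policy age > 148 months: 108 > 148 is false
  deductible between 6350 USD and 9498 USD: 4690 in [6350, 9498] is false
  police report filed: no → false
  incident in covered region: yes → true
  premiums current: no → false
Combine:
[1.1.1.1] false OR true = true
[1.1.1] NOT true = false
[1.1.2] true AND true = true
[1.1.3] exactly-one(false, false) = false
[1.1] false OR true OR false = true
[1.2.1.2] false → false (antecedent false ⇒ implication holds) = true
[1.2.1] true AND true = true
[1.2.2.1.1.1] false OR false = false
[1.2.2.1.1] NOT false = true
[1.2.2.1.2] NOT false = true
[1.2.2.1] true OR true = true
[1.2.2] NOT true = false
[1.2] true OR false = true
[1] true → true = true
[2] exactly-one(false, true, false) = true
[root] true AND true = true
Overall: true → paid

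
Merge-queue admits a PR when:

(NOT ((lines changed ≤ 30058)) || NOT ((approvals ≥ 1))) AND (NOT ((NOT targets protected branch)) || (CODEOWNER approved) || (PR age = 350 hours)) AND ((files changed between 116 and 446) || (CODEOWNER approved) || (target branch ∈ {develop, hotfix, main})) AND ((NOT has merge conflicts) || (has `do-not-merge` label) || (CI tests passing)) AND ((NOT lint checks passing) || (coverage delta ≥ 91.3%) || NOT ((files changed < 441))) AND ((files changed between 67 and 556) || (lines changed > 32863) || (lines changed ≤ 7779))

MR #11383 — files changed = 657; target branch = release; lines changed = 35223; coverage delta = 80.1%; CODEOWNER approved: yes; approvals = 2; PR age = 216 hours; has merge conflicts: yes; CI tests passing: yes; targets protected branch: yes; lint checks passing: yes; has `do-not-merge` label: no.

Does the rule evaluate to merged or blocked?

Atomic conditions:
  lines changed ≤ 30058: 35223 ≤ 30058 is false
  approvals ≥ 1: 2 ≥ 1 is true
  NOT targets protected branch: yes → false
  CODEOWNER approved: yes → true
  PR age = 350 hours: 216 == 350 is false
  files changed between 116 and 446: 657 in [116, 446] is false
  target branch ∈ {develop, hotfix, main}: release is not in the set → false
  NOT has merge conflicts: yes → false
  has `do-not-merge` label: no → false
  CI tests passing: yes → true
  NOT lint checks passing: yes → false
  coverage delta ≥ 91.3%: 80.1 ≥ 91.3 is false
  files changed < 441: 657 < 441 is false
  files changed between 67 and 556: 657 in [67, 556] is false
  lines changed > 32863: 35223 > 32863 is true
  lines changed ≤ 7779: 35223 ≤ 7779 is false
Combine:
[1.1] NOT false = true
[1.2] NOT true = false
[1] true OR false = true
[2.1] NOT false = true
[2] true OR true OR false = true
[3] false OR true OR false = true
[4] false OR false OR true = true
[5.3] NOT false = true
[5] false OR false OR true = true
[6] false OR true OR false = true
[root] true AND true AND true AND true AND true AND true = true
Overall: true → merged

Merged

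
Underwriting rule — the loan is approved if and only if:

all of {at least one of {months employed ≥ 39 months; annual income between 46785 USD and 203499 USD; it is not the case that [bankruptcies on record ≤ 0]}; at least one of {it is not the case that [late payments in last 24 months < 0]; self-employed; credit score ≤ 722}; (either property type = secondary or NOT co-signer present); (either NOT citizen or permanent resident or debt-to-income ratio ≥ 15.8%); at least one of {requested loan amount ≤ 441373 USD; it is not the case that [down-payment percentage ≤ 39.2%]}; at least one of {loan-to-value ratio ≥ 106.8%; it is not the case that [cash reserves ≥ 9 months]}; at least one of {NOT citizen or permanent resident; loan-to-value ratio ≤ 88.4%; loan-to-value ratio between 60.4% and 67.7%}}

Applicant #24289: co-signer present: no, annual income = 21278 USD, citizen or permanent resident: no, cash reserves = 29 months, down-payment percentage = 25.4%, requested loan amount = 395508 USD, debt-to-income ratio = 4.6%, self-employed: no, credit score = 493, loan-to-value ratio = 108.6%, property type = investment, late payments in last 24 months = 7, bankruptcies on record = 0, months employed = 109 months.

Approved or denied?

Atomic conditions:
  months employed ≥ 39 months: 109 ≥ 39 is true
  annual income between 46785 USD and 203499 USD: 21278 in [46785, 203499] is false
  bankruptcies on record ≤ 0: 0 ≤ 0 is true
  late payments in last 24 months < 0: 7 < 0 is false
  self-employed: no → false
  credit score ≤ 722: 493 ≤ 722 is true
  property type = secondary: investment == secondary is false
  NOT co-signer present: no → true
  NOT citizen or permanent resident: no → true
  debt-to-income ratio ≥ 15.8%: 4.6 ≥ 15.8 is false
  requested loan amount ≤ 441373 USD: 395508 ≤ 441373 is true
  down-payment percentage ≤ 39.2%: 25.4 ≤ 39.2 is true
  loan-to-value ratio ≥ 106.8%: 108.6 ≥ 106.8 is true
  cash reserves ≥ 9 months: 29 ≥ 9 is true
  loan-to-value ratio ≤ 88.4%: 108.6 ≤ 88.4 is false
  loan-to-value ratio between 60.4% and 67.7%: 108.6 in [60.4, 67.7] is false
Combine:
[1.3] NOT true = false
[1] true OR false OR false = true
[2.1] NOT false = true
[2] true OR false OR true = true
[3] false OR true = true
[4] true OR false = true
[5.2] NOT true = false
[5] true OR false = true
[6.2] NOT true = false
[6] true OR false = true
[7] true OR false OR false = true
[root] true AND true AND true AND true AND true AND true AND true = true
Overall: true → approved

Approved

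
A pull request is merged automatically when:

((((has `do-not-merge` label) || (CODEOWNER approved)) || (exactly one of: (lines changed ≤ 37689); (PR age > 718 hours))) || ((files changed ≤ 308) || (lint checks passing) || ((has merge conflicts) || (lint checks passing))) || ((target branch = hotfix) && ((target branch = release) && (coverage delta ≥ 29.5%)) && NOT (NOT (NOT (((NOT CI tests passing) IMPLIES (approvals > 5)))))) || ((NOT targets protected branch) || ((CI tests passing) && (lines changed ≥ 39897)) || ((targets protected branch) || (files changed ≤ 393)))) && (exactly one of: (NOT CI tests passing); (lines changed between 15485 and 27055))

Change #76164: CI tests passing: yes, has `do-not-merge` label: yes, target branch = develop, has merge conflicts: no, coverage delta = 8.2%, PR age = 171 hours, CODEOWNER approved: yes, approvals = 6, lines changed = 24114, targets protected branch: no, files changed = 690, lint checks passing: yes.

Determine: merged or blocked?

Atomic conditions:
  has `do-not-merge` label: yes → true
  CODEOWNER approved: yes → true
  lines changed ≤ 37689: 24114 ≤ 37689 is true
  PR age > 718 hours: 171 > 718 is false
  files changed ≤ 308: 690 ≤ 308 is false
  lint checks passing: yes → true
  has merge conflicts: no → false
  target branch = hotfix: develop == hotfix is false
  target branch = release: develop == release is false
  coverage delta ≥ 29.5%: 8.2 ≥ 29.5 is false
  NOT CI tests passing: yes → false
  approvals > 5: 6 > 5 is true
  NOT targets protected branch: no → true
  CI tests passing: yes → true
  lines changed ≥ 39897: 24114 ≥ 39897 is false
  targets protected branch: no → false
  files changed ≤ 393: 690 ≤ 393 is false
  lines changed between 15485 and 27055: 24114 in [15485, 27055] is true
Combine:
[1.1.1] true OR true = true
[1.1.2] exactly-one(true, false) = true
[1.1] true OR true = true
[1.2.3] false OR true = true
[1.2] false OR true OR true = true
[1.3.2] false AND false = false
[1.3.3.1.1.1] false → true (antecedent false ⇒ implication holds) = true
[1.3.3.1.1] NOT true = false
[1.3.3.1] NOT false = true
[1.3.3] NOT true = false
[1.3] false AND false AND false = false
[1.4.2] true AND false = false
[1.4.3] false OR false = false
[1.4] true OR false OR false = true
[1] true OR true OR false OR true = true
[2] exactly-one(false, true) = true
[root] true AND true = true
Overall: true → merged

Merged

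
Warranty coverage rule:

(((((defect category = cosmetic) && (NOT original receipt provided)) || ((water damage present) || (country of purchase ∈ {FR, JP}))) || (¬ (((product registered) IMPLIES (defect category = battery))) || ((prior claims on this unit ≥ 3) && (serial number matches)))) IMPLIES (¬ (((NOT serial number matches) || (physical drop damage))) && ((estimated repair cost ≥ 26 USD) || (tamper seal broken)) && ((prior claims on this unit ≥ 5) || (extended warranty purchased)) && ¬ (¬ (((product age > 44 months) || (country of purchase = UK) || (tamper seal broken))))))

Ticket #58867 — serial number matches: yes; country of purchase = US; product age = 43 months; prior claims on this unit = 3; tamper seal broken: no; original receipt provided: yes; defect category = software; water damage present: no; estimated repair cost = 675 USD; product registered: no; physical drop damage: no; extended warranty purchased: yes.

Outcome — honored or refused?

Refused

Atomic conditions:
  defect category = cosmetic: software == cosmetic is false
  NOT original receipt provided: yes → false
  water damage present: no → false
  country of purchase ∈ {FR, JP}: US is not in the set → false
  product registered: no → false
  defect category = battery: software == battery is false
  prior claims on this unit ≥ 3: 3 ≥ 3 is true
  serial number matches: yes → true
  NOT serial number matches: yes → false
  physical drop damage: no → false
  estimated repair cost ≥ 26 USD: 675 ≥ 26 is true
  tamper seal broken: no → false
  prior claims on this unit ≥ 5: 3 ≥ 5 is false
  extended warranty purchased: yes → true
  product age > 44 months: 43 > 44 is false
  country of purchase = UK: US == UK is false
Combine:
[1.1.1] false AND false = false
[1.1.2] false OR false = false
[1.1] false OR false = false
[1.2.1.1] false → false (antecedent false ⇒ implication holds) = true
[1.2.1] NOT true = false
[1.2.2] true AND true = true
[1.2] false OR true = true
[1] false OR true = true
[2.1.1] false OR false = false
[2.1] NOT false = true
[2.2] true OR false = true
[2.3] false OR true = true
[2.4.1.1] false OR false OR false = false
[2.4.1] NOT false = true
[2.4] NOT true = false
[2] true AND true AND true AND false = false
[root] true → false = false
Overall: false → refused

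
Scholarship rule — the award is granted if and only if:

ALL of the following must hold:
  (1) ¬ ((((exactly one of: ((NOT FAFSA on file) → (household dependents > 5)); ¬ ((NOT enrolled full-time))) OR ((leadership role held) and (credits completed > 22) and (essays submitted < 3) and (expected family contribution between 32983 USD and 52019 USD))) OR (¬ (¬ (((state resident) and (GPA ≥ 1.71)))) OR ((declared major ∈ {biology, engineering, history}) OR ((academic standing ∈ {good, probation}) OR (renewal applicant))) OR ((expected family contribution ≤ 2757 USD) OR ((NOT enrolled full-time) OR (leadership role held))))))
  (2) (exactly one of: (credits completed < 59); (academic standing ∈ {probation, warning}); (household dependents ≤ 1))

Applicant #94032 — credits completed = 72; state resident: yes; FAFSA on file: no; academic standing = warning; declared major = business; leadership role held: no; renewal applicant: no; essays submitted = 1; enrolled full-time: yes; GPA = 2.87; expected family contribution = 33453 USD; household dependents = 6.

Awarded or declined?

Declined

Atomic conditions:
  NOT FAFSA on file: no → true
  household dependents > 5: 6 > 5 is true
  NOT enrolled full-time: yes → false
  leadership role held: no → false
  credits completed > 22: 72 > 22 is true
  essays submitted < 3: 1 < 3 is true
  expected family contribution between 32983 USD and 52019 USD: 33453 in [32983, 52019] is true
  state resident: yes → true
  GPA ≥ 1.71: 2.87 ≥ 1.71 is true
  declared major ∈ {biology, engineering, history}: business is not in the set → false
  academic standing ∈ {good, probation}: warning is not in the set → false
  renewal applicant: no → false
  expected family contribution ≤ 2757 USD: 33453 ≤ 2757 is false
  credits completed < 59: 72 < 59 is false
  academic standing ∈ {probation, warning}: warning is in the set → true
  household dependents ≤ 1: 6 ≤ 1 is false
Combine:
[1.1.1.1.1] true → true = true
[1.1.1.1.2] NOT false = true
[1.1.1.1] exactly-one(true, true) = false
[1.1.1.2] false AND true AND true AND true = false
[1.1.1] false OR false = false
[1.1.2.1.1.1] true AND true = true
[1.1.2.1.1] NOT true = false
[1.1.2.1] NOT false = true
[1.1.2.2.2] false OR false = false
[1.1.2.2] false OR false = false
[1.1.2.3.2] false OR false = false
[1.1.2.3] false OR false = false
[1.1.2] true OR false OR false = true
[1.1] false OR true = true
[1] NOT true = false
[2] exactly-one(false, true, false) = true
[root] false AND true = false
Overall: false → declined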